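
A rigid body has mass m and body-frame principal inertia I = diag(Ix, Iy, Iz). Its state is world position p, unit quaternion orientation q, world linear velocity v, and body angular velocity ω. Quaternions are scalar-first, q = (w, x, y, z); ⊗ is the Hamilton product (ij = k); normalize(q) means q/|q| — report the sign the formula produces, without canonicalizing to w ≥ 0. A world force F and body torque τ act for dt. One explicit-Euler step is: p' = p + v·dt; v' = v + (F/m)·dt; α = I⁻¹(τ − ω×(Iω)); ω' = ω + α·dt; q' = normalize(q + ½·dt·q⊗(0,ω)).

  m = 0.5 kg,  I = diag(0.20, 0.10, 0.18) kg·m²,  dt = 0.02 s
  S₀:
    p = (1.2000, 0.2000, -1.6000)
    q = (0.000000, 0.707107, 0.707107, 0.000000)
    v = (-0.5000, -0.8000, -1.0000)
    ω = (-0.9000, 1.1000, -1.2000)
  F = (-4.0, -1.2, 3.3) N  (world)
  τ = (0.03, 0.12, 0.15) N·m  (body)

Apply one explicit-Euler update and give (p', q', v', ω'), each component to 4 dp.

a = F/m = (-8.0000, -2.4000, 6.6000)
p' = p + v·dt = (1.1900, 0.1840, -1.6200)
v + (F/m)dt = (-0.6600, -0.8480, -0.8680)
angular accel α = (0.6780, 0.9840, 0.2833)
ω' = ω + α·dt = (-0.8864, 1.1197, -1.1943)
2q̇ = q⊗(0,ω) = (-0.1414214, -0.8485284, 0.8485284, 1.4142140)
q' = normalize(q + ½dt·q⊗(0,ω)) = (-0.0014, 0.6985, 0.7155, 0.0141)

p' = (1.1900, 0.1840, -1.6200)
q' = (-0.0014, 0.6985, 0.7155, 0.0141)
v' = (-0.6600, -0.8480, -0.8680)
ω' = (-0.8864, 1.1197, -1.1943)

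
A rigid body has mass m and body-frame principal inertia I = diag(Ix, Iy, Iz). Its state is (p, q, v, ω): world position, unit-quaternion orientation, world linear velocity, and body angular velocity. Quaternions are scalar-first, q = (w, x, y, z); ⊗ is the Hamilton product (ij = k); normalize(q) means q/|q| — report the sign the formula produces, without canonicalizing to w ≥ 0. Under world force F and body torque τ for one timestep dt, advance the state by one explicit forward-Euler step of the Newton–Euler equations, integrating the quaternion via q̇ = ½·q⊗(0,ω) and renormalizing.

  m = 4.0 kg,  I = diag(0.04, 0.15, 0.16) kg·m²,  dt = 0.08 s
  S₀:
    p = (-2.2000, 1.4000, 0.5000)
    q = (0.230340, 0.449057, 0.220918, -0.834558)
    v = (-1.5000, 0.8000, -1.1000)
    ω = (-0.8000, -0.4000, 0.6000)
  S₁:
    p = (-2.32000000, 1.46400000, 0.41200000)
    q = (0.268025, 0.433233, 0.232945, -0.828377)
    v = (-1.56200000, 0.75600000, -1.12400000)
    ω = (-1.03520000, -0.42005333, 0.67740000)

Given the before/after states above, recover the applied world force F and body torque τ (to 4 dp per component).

F = (-3.1000, -2.2000, -1.2000)
τ = (-0.1200, 0.0200, 0.1900)

ω₁ − ω₀ = (-0.23520000, -0.02005333, 0.07740000)
ω₀×(Iω₀) = (-0.0024, 0.0576, 0.0352)
applied torque τ = (-0.1200, 0.0200, 0.1900)
Δv = v₁−v₀ = (-0.06200000, -0.04400000, -0.02400000)
applied force F = (-3.1000, -2.2000, -1.2000)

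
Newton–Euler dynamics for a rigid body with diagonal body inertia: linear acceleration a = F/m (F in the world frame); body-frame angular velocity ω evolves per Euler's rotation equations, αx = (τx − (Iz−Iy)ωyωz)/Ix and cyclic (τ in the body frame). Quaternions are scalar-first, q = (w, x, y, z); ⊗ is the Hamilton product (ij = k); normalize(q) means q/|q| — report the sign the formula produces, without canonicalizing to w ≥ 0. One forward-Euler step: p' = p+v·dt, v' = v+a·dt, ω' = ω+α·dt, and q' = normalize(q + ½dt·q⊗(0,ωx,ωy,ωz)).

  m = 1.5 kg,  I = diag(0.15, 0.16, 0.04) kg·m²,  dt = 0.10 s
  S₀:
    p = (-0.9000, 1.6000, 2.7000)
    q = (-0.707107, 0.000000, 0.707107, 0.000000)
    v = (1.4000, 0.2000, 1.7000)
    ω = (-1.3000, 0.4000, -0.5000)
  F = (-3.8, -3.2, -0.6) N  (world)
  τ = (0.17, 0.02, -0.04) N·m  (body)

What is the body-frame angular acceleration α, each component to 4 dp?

α = (0.9733, -0.3219, -0.8700)

ω×(Iω) gyroscopic = (0.0240, 0.0715, -0.0052)
angular accel α = (0.9733, -0.3219, -0.8700)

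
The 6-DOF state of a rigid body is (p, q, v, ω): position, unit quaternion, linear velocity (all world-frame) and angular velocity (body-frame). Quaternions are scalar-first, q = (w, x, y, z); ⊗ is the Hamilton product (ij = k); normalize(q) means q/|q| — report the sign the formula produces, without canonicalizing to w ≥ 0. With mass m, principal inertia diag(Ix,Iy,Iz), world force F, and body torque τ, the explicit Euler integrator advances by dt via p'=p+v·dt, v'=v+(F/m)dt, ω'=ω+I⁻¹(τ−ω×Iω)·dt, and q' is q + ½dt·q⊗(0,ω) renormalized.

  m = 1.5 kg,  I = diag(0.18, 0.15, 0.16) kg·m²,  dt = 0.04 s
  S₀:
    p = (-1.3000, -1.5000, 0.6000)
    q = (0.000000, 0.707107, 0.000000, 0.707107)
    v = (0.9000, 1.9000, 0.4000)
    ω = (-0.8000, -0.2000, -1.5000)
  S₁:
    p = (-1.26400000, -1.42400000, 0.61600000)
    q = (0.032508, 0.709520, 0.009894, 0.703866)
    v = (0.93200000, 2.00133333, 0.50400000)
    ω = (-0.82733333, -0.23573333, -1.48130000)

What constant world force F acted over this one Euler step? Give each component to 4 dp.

F = (1.2000, 3.8000, 3.9000)

velocity change Δv = (0.03200000, 0.10133333, 0.10400000)
applied force F = (1.2000, 3.8000, 3.9000)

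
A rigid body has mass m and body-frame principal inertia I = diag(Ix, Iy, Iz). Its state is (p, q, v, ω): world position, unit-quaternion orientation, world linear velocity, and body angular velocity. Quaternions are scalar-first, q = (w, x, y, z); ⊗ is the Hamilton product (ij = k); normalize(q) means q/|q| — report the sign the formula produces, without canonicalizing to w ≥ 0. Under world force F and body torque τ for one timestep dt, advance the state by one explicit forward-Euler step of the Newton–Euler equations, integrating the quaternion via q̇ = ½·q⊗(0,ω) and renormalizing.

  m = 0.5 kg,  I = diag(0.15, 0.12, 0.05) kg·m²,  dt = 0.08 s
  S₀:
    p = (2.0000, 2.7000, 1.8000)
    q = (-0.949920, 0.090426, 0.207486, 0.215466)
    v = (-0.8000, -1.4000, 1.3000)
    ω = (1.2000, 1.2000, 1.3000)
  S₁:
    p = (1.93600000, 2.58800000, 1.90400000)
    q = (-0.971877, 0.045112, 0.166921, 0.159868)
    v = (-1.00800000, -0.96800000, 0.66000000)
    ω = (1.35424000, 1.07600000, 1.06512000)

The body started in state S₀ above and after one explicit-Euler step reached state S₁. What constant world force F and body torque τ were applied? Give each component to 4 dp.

F = (-1.3000, 2.7000, -4.0000)
τ = (0.1800, -0.0300, -0.1900)

Δω = ω₁−ω₀ = (0.15424000, -0.12400000, -0.23488000)
τ = I·(Δω/dt) + ω₀×(Iω₀) = (0.1800, -0.0300, -0.1900)
v₁ − v₀ = (-0.20800000, 0.43200000, -0.64000000)
F = m·Δv/dt = (-1.3000, 2.7000, -4.0000)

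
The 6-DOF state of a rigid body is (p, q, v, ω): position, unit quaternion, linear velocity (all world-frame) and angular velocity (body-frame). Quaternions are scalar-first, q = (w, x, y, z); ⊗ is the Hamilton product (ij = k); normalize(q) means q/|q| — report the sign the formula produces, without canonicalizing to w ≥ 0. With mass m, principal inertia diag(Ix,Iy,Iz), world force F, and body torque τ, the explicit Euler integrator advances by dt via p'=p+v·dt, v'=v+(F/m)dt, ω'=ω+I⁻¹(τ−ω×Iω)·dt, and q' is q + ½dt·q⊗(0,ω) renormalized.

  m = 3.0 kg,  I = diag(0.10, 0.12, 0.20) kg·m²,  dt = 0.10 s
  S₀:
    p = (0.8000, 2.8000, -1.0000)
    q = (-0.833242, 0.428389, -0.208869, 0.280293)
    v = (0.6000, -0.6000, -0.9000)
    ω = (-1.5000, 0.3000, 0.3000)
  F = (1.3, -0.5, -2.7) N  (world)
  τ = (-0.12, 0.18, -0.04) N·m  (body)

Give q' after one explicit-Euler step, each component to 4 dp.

Hamilton product q⊗(0,ω) = (0.6211563, 1.1031144, -0.7989288, -0.4347594)
q' = normalize(q + ½dt·q⊗(0,ω)) = (-0.7998, 0.4821, -0.2481, 0.2578)

q' = (-0.7998, 0.4821, -0.2481, 0.2578)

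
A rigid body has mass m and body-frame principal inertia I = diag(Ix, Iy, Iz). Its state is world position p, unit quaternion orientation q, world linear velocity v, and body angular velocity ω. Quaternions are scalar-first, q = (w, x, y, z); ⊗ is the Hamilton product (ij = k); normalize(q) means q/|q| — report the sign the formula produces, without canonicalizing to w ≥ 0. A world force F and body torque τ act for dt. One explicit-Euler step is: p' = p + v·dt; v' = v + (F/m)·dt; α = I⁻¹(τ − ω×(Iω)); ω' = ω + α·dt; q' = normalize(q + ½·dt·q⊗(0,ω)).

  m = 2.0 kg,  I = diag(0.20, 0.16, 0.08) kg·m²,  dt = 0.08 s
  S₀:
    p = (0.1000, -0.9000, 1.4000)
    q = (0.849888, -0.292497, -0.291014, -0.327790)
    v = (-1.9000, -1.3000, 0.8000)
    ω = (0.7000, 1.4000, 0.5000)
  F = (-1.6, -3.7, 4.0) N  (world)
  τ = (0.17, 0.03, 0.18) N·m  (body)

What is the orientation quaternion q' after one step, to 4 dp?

q' = (0.8790, -0.2556, -0.2462, -0.3183)

Hamilton product q⊗(0,ω) = (0.7760625, 0.9083206, 1.1066387, 0.2191580)
updated quaternion q' = (0.8790, -0.2556, -0.2462, -0.3183)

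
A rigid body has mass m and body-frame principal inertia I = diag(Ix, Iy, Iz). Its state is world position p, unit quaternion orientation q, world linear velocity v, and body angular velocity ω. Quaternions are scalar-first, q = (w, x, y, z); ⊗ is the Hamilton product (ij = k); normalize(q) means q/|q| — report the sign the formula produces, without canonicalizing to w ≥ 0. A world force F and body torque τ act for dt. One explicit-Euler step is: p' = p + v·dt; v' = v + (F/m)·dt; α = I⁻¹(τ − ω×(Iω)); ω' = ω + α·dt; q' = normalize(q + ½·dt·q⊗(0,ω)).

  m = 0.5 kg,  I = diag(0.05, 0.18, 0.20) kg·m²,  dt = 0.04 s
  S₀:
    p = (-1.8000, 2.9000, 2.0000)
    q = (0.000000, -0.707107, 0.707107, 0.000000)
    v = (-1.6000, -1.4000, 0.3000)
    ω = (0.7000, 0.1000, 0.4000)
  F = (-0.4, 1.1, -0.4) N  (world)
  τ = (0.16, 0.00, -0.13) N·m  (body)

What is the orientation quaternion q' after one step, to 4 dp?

q⊗(0,ω) = (0.4242642, 0.2828428, 0.2828428, -0.5656856)
q' = normalize(q + ½dt·q⊗(0,ω)) = (0.0085, -0.7014, 0.7127, -0.0113)

q' = (0.0085, -0.7014, 0.7127, -0.0113)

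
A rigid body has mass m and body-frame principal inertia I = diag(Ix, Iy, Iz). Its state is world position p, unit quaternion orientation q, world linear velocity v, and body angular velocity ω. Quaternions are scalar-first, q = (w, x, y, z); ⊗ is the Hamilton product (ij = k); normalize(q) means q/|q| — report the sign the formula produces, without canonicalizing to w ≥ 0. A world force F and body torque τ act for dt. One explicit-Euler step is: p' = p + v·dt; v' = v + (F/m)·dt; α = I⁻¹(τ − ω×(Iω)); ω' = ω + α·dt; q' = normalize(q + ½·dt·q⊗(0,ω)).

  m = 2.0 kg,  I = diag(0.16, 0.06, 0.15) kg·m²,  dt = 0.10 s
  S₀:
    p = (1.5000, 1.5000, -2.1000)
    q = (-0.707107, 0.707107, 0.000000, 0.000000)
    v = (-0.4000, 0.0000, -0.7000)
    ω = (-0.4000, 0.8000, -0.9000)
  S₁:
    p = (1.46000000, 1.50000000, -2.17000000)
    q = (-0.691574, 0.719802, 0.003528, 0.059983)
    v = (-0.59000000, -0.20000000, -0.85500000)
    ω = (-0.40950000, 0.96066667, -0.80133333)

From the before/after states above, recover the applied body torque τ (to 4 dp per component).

τ = (-0.0800, 0.1000, 0.1800)

Δω = ω₁−ω₀ = (-0.00950000, 0.16066667, 0.09866667)
precession coupling = (-0.0648, 0.0036, 0.0320)
I·α + gyro = (-0.0800, 0.1000, 0.1800)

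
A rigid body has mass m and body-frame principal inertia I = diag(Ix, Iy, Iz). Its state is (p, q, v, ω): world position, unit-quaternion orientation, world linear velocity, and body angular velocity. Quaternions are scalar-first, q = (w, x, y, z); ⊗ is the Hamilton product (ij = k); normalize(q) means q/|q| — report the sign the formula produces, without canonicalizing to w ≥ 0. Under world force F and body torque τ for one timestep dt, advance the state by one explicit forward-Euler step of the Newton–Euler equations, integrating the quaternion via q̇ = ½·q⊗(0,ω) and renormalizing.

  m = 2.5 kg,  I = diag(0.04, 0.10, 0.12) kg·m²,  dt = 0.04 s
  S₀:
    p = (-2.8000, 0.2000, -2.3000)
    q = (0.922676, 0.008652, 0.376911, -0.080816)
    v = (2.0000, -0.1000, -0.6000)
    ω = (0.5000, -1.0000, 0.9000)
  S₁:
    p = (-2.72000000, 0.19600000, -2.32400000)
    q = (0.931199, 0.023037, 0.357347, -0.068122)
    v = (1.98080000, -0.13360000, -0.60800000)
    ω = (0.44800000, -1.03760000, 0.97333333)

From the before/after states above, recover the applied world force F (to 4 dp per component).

F = (-1.2000, -2.1000, -0.5000)

Δv = v₁−v₀ = (-0.01920000, -0.03360000, -0.00800000)
F = m·Δv/dt = (-1.2000, -2.1000, -0.5000)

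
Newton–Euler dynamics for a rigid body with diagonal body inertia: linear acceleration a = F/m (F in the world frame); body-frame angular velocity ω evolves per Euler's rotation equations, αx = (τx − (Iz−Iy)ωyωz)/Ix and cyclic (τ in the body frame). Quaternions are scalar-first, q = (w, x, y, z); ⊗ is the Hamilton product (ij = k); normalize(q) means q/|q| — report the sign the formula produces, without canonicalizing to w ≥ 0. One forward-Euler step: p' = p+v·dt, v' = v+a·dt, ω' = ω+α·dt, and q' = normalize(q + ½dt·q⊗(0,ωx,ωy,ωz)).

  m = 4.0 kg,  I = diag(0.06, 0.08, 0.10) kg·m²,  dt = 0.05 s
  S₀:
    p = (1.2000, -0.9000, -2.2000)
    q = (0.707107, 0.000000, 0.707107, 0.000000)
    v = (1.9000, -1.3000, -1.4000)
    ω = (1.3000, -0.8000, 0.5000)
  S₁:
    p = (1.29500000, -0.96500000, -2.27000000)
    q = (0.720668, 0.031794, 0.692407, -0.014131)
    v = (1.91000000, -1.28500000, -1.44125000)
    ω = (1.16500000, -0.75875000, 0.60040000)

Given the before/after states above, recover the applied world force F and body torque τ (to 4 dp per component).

Δω = ω₁−ω₀ = (-0.13500000, 0.04125000, 0.10040000)
gyro term ω₀×Iω₀ = (-0.0080, -0.0260, -0.0208)
I·α + gyro = (-0.1700, 0.0400, 0.1800)
Δv = v₁−v₀ = (0.01000000, 0.01500000, -0.04125000)
F = m·Δv/dt = (0.8000, 1.2000, -3.3000)

F = (0.8000, 1.2000, -3.3000)
τ = (-0.1700, 0.0400, 0.1800)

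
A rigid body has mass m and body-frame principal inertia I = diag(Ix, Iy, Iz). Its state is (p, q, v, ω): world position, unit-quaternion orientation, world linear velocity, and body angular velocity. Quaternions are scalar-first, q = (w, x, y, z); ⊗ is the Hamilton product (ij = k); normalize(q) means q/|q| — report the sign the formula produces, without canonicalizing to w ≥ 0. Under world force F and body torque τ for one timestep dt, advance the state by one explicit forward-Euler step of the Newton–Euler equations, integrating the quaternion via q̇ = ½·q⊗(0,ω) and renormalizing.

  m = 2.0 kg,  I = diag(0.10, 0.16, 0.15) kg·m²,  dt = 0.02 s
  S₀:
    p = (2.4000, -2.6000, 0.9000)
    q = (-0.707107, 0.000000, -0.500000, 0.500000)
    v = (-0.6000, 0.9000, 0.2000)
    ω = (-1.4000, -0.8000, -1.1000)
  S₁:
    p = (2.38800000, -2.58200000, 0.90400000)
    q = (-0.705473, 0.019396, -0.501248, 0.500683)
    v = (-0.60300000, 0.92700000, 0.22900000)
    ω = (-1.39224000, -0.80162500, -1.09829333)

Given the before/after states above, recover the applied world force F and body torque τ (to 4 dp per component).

Δω = ω₁−ω₀ = (0.00776000, -0.00162500, 0.00170667)
ω₀×(Iω₀) = (-0.0088, -0.0770, 0.0672)
τ = I·(Δω/dt) + ω₀×(Iω₀) = (0.0300, -0.0900, 0.0800)
Δv = v₁−v₀ = (-0.00300000, 0.02700000, 0.02900000)
m·(v₁−v₀)/dt = (-0.3000, 2.7000, 2.9000)

F = (-0.3000, 2.7000, 2.9000)
τ = (0.0300, -0.0900, 0.0800)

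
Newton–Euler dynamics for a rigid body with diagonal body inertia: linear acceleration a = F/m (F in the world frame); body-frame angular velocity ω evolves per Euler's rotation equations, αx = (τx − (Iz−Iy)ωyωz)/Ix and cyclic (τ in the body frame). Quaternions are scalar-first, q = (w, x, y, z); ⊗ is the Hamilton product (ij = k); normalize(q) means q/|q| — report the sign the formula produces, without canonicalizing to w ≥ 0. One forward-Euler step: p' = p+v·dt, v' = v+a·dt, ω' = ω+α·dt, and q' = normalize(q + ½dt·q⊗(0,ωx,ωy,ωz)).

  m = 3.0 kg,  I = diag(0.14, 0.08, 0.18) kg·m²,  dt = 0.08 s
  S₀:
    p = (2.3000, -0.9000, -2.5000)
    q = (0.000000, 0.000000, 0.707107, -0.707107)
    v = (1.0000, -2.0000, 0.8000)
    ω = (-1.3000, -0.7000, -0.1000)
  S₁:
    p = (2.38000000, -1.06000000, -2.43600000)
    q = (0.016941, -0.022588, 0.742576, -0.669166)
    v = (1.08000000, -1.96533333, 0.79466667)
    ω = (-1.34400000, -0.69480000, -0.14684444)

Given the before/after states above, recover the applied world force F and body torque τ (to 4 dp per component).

F = (3.0000, 1.3000, -0.2000)
τ = (-0.0700, 0.0000, -0.1600)

Δv = v₁−v₀ = (0.08000000, 0.03466667, -0.00533333)
m·(v₁−v₀)/dt = (3.0000, 1.3000, -0.2000)
Δω = ω₁−ω₀ = (-0.04400000, 0.00520000, -0.04684444)
ω₀×(Iω₀) = (0.0070, -0.0052, -0.0546)
I·α + gyro = (-0.0700, 0.0000, -0.1600)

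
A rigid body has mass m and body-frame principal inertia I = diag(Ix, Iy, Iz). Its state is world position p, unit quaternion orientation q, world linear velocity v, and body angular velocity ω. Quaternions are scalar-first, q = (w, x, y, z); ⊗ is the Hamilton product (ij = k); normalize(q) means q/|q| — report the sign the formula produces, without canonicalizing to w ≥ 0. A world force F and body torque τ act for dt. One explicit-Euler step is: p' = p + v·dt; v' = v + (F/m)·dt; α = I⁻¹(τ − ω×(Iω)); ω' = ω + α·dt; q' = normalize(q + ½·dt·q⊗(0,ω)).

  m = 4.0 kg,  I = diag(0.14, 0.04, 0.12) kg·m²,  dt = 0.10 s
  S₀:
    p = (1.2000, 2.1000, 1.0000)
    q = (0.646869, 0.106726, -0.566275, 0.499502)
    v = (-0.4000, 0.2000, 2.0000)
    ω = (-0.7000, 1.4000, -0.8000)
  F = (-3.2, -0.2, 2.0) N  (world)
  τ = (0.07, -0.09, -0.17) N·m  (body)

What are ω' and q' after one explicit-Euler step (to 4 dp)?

ω' = (-0.5860, 1.1470, -1.0233)
q' = (0.7075, 0.0715, -0.5322, 0.4595)

α = I⁻¹(τ − ω×Iω) = (1.1400, -2.5300, -2.2333)
ω' = ω + α·dt = (-0.5860, 1.1470, -1.0233)
2q̇ = q⊗(0,ω) = (1.2670948, -0.6990911, 0.6413460, -0.7644713)
q + ½dt·q⊗(0,ω), renormalized = (0.7075, 0.0715, -0.5322, 0.4595)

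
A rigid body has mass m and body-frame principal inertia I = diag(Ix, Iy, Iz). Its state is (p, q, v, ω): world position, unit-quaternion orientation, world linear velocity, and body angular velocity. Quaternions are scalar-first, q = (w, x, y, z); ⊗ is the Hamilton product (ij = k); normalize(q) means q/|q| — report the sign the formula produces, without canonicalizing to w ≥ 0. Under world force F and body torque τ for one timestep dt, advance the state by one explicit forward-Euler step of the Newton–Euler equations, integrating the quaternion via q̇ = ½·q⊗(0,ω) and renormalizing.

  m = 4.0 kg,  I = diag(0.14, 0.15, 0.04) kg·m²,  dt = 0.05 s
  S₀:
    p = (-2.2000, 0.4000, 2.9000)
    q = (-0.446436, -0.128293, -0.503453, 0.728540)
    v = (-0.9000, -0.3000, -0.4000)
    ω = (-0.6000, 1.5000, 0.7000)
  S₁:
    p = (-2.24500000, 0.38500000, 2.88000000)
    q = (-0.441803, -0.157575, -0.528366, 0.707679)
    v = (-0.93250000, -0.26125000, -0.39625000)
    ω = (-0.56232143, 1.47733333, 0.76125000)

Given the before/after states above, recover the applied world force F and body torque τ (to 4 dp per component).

v₁ − v₀ = (-0.03250000, 0.03875000, 0.00375000)
F = m·Δv/dt = (-2.6000, 3.1000, 0.3000)
rate change Δω = (0.03767857, -0.02266667, 0.06125000)
τ = I·(Δω/dt) + ω₀×(Iω₀) = (-0.0100, -0.1100, 0.0400)

F = (-2.6000, 3.1000, 0.3000)
τ = (-0.0100, -0.1100, 0.0400)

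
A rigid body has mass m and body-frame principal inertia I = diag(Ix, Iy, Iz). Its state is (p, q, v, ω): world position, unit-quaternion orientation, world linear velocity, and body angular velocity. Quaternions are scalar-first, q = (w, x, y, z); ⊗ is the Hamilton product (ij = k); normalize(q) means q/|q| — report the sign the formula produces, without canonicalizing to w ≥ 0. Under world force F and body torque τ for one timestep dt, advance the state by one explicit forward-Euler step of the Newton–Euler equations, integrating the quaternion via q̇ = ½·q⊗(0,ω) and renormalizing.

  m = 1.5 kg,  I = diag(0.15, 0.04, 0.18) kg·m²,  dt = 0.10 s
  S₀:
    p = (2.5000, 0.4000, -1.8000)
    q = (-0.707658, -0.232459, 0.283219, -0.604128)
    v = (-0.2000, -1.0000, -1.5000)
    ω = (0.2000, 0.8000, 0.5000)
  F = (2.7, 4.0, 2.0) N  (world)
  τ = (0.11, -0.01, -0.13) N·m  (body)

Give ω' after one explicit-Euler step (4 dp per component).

ω' = (0.2360, 0.7825, 0.4376)

precession coupling ω×(Iω) = (0.0560, -0.0030, -0.0176)
angular accel α = (0.3600, -0.1750, -0.6244)
ω + α·dt = (0.2360, 0.7825, 0.4376)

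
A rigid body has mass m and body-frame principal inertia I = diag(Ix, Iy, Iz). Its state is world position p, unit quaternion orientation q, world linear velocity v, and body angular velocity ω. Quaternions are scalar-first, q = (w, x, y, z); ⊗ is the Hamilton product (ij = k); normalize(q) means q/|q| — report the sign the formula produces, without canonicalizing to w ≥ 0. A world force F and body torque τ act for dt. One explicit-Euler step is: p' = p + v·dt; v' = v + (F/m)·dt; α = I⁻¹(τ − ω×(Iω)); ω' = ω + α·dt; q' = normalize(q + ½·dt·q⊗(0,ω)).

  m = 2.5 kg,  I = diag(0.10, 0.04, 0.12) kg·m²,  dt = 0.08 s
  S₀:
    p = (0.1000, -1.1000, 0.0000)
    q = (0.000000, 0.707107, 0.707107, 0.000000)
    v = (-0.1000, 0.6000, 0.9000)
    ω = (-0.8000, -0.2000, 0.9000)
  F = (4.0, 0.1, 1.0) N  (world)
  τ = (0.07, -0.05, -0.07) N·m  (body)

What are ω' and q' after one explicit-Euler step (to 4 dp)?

ω' = (-0.7325, -0.3288, 0.8597)
q' = (0.0283, 0.7317, 0.6808, 0.0170)

ω×(Iω) gyroscopic = (-0.0144, 0.0144, -0.0096)
(τ − ω×Iω)/I = (0.8440, -1.6100, -0.5033)
new body rate ω' = (-0.7325, -0.3288, 0.8597)
q⊗(0,ω) = (0.7071070, 0.6363963, -0.6363963, 0.4242642)
q + ½dt·q⊗(0,ω), renormalized = (0.0283, 0.7317, 0.6808, 0.0170)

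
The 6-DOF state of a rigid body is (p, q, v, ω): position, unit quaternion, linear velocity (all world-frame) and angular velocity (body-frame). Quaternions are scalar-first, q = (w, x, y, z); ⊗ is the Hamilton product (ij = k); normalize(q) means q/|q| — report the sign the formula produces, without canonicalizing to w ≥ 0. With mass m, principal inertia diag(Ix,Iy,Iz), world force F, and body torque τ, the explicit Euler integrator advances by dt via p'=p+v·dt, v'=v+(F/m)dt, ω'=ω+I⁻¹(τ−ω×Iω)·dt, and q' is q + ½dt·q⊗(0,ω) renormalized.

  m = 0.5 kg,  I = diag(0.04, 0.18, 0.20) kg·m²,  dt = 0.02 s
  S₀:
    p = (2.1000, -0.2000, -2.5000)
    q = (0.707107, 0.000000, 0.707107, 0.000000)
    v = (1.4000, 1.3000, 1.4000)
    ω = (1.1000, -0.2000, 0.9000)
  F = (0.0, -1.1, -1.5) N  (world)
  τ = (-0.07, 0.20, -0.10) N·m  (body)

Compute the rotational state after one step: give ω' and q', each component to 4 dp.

ω' = (1.0668, -0.1602, 0.8931)
q' = (0.7084, 0.0141, 0.7056, -0.0014)

precession coupling ω×(Iω) = (-0.0036, -0.1584, -0.0308)
(τ − ω×Iω)/I = (-1.6600, 1.9911, -0.3460)
ω + α·dt = (1.0668, -0.1602, 0.8931)
Hamilton product q⊗(0,ω) = (0.1414214, 1.4142140, -0.1414214, -0.1414214)
updated quaternion q' = (0.7084, 0.0141, 0.7056, -0.0014)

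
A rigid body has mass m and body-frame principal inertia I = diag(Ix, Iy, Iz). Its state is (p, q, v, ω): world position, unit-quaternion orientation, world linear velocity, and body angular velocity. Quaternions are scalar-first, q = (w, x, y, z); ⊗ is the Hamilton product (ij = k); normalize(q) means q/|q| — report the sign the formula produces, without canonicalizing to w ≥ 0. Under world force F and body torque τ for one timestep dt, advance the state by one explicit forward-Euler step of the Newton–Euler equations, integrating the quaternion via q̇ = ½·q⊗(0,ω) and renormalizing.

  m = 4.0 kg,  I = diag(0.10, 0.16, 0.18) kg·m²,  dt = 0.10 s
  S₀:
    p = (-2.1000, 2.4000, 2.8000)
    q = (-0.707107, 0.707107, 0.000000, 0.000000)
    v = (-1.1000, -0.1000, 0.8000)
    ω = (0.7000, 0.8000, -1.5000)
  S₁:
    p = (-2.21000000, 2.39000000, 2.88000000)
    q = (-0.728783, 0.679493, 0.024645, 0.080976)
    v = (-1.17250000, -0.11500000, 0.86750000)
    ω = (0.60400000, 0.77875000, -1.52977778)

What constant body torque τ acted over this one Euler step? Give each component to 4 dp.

Δω = ω₁−ω₀ = (-0.09600000, -0.02125000, -0.02977778)
ω₀×(Iω₀) = (-0.0240, 0.0840, 0.0336)
I·α + gyro = (-0.1200, 0.0500, -0.0200)

τ = (-0.1200, 0.0500, -0.0200)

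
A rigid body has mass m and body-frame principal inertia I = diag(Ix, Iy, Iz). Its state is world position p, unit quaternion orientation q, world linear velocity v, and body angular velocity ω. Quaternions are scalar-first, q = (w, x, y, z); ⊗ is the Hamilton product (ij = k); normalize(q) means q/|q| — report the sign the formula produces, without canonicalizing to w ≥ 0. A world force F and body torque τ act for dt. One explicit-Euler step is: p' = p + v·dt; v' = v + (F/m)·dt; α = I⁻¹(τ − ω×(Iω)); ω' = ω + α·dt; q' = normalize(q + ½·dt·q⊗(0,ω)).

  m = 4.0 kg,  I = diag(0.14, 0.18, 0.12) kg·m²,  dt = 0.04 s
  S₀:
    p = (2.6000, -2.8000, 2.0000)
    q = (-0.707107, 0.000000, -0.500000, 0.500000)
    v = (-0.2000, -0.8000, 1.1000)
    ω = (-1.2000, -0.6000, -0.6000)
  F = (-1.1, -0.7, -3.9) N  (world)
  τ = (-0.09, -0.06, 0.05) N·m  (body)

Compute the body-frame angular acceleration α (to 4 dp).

gyro term ω×Iω = (-0.0216, 0.0144, 0.0288)
angular accel α = (-0.4886, -0.4133, 0.1767)

α = (-0.4886, -0.4133, 0.1767)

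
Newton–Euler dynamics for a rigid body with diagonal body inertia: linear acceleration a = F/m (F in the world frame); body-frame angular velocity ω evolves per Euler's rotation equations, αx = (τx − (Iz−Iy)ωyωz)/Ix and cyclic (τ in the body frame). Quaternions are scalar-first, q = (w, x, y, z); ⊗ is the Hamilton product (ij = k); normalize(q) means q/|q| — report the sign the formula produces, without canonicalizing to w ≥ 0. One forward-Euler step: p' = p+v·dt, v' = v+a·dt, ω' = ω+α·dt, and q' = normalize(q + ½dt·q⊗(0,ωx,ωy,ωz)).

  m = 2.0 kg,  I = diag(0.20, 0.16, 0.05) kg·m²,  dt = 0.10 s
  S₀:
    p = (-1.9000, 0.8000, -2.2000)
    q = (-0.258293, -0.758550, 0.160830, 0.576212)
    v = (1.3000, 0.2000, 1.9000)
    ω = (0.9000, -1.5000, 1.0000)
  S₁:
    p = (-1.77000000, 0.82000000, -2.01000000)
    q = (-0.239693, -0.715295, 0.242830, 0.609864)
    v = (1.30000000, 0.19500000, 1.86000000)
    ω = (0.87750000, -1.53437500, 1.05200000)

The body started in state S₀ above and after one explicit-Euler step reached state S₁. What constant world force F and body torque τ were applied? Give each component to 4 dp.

F = (0.0000, -0.1000, -0.8000)
τ = (0.1200, 0.0800, 0.0800)

Δω = ω₁−ω₀ = (-0.02250000, -0.03437500, 0.05200000)
gyro term ω₀×Iω₀ = (0.1650, 0.1350, 0.0540)
applied torque τ = (0.1200, 0.0800, 0.0800)
Δv = v₁−v₀ = (0.00000000, -0.00500000, -0.04000000)
applied force F = (0.0000, -0.1000, -0.8000)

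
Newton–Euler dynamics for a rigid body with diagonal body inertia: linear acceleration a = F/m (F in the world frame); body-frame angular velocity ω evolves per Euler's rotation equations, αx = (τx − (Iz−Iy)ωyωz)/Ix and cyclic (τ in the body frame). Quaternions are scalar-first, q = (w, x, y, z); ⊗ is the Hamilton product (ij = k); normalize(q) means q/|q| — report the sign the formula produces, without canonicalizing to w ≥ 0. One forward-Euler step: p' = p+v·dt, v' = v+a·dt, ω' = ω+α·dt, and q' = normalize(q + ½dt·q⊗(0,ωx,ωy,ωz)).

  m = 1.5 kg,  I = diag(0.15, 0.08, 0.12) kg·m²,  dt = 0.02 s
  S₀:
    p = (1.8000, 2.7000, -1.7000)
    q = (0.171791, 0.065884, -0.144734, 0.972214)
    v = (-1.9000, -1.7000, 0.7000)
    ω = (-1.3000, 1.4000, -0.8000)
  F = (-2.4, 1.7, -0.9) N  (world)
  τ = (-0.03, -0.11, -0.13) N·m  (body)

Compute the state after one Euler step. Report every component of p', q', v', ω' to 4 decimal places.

(τ − ω×Iω)/I = (0.0987, -1.7650, -2.1450)
new body rate ω' = (-1.2980, 1.3647, -0.8429)
q⊗(0,ω) = (1.0660480, -1.4686407, -0.9706636, -0.2333494)
updated quaternion q' = (0.1824, 0.0512, -0.1544, 0.9697)
p' = p + v·dt = (1.7620, 2.6660, -1.6860)
new velocity v' = (-1.9320, -1.6773, 0.6880)

p' = (1.7620, 2.6660, -1.6860)
q' = (0.1824, 0.0512, -0.1544, 0.9697)
v' = (-1.9320, -1.6773, 0.6880)
ω' = (-1.2980, 1.3647, -0.8429)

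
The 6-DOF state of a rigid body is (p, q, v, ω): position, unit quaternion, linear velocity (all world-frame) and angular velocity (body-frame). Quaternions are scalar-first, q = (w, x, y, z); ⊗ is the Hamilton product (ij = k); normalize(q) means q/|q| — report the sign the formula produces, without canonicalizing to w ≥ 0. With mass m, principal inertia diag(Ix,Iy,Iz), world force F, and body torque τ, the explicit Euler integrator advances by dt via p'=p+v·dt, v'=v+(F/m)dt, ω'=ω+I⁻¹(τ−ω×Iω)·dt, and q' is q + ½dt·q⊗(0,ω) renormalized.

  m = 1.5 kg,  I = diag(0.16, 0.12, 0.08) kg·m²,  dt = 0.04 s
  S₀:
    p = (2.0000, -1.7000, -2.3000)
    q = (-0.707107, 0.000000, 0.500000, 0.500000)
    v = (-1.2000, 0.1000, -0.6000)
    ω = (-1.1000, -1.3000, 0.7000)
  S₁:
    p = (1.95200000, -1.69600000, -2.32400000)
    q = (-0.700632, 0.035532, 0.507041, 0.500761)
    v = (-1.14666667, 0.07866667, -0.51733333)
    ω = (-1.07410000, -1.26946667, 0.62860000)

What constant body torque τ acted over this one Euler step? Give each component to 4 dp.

τ = (0.1400, 0.0300, -0.2000)

Δω = ω₁−ω₀ = (0.02590000, 0.03053333, -0.07140000)
gyro term ω₀×Iω₀ = (0.0364, -0.0616, -0.0572)
τ = I·(Δω/dt) + ω₀×(Iω₀) = (0.1400, 0.0300, -0.2000)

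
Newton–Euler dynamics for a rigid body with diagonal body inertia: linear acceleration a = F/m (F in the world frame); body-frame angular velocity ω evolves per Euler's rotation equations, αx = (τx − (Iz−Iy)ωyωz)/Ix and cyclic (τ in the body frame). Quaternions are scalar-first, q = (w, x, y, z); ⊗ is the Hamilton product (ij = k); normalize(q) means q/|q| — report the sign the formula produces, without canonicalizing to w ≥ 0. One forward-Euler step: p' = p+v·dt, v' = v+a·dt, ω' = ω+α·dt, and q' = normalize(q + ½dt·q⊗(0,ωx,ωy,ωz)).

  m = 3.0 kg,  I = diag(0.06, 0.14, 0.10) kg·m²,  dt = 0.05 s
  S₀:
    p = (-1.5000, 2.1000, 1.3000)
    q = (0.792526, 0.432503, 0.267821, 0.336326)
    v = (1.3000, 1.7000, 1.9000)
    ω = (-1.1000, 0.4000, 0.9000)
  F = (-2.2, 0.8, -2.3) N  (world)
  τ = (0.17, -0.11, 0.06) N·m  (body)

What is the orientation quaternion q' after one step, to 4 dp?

2q̇ = q⊗(0,ω) = (0.0659315, -0.7652701, -0.4422009, 1.1808777)
q + ½dt·q⊗(0,ω), renormalized = (0.7936, 0.4131, 0.2566, 0.3656)

q' = (0.7936, 0.4131, 0.2566, 0.3656)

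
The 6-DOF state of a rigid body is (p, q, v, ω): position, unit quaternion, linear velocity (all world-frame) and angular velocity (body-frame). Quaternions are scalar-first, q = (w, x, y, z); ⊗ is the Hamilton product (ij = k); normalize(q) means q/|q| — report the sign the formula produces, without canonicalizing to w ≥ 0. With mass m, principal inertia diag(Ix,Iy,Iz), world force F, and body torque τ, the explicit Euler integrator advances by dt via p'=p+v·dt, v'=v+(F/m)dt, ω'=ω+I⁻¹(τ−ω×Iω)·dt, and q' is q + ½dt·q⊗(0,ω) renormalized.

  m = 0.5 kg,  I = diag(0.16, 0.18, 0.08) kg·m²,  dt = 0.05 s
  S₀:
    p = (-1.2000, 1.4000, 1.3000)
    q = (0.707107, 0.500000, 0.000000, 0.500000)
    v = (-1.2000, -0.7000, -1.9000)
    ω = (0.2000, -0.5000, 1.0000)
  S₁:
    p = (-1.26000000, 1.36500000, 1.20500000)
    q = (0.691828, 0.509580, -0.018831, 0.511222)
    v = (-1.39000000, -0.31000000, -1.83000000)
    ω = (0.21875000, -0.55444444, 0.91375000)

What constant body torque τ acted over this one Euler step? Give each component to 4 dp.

τ = (0.1100, -0.1800, -0.1400)

rate change Δω = (0.01875000, -0.05444444, -0.08625000)
precession coupling = (0.0500, 0.0160, -0.0020)
I·α + gyro = (0.1100, -0.1800, -0.1400)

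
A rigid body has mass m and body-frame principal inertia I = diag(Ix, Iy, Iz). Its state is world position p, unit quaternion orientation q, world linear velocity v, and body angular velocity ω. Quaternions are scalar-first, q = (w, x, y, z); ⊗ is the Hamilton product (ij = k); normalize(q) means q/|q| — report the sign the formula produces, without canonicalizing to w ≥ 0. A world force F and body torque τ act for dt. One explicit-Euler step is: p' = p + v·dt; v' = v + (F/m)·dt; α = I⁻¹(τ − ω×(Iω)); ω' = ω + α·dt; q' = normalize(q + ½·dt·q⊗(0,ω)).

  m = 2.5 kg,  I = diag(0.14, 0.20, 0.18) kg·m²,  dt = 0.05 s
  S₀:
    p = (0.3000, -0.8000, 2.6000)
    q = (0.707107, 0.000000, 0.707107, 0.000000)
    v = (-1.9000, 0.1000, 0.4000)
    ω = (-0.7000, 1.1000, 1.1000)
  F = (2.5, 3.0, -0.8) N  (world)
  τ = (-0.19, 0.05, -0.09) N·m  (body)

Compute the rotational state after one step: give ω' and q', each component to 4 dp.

ω×(Iω) gyroscopic = (-0.0242, 0.0308, -0.0462)
α = I⁻¹(τ − ω×Iω) = (-1.1843, 0.0960, -0.2433)
ω + α·dt = (-0.7592, 1.1048, 1.0878)
q⊗(0,ω) = (-0.7778177, 0.2828428, 0.7778177, 1.2727926)
q' = normalize(q + ½dt·q⊗(0,ω)) = (0.6870, 0.0071, 0.7259, 0.0318)

ω' = (-0.7592, 1.1048, 1.0878)
q' = (0.6870, 0.0071, 0.7259, 0.0318)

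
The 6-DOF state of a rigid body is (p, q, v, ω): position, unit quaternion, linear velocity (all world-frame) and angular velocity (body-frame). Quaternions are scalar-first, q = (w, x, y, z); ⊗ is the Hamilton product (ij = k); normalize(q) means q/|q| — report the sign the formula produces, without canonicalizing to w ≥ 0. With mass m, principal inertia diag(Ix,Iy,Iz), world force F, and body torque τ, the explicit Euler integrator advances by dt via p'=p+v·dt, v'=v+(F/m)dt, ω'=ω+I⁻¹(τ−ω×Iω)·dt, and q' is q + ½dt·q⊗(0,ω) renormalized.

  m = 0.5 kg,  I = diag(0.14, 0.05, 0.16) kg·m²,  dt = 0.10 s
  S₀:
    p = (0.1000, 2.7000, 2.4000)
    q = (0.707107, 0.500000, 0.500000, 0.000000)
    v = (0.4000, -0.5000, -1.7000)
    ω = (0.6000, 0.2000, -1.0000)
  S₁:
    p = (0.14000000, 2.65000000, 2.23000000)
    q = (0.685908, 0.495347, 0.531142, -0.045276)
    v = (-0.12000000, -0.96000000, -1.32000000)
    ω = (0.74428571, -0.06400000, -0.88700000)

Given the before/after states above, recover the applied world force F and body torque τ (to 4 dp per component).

F = (-2.6000, -2.3000, 1.9000)
τ = (0.1800, -0.1200, 0.1700)

v₁ − v₀ = (-0.52000000, -0.46000000, 0.38000000)
F = m·Δv/dt = (-2.6000, -2.3000, 1.9000)
Δω = ω₁−ω₀ = (0.14428571, -0.26400000, 0.11300000)
gyro term ω₀×Iω₀ = (-0.0220, 0.0120, -0.0108)
I·α + gyro = (0.1800, -0.1200, 0.1700)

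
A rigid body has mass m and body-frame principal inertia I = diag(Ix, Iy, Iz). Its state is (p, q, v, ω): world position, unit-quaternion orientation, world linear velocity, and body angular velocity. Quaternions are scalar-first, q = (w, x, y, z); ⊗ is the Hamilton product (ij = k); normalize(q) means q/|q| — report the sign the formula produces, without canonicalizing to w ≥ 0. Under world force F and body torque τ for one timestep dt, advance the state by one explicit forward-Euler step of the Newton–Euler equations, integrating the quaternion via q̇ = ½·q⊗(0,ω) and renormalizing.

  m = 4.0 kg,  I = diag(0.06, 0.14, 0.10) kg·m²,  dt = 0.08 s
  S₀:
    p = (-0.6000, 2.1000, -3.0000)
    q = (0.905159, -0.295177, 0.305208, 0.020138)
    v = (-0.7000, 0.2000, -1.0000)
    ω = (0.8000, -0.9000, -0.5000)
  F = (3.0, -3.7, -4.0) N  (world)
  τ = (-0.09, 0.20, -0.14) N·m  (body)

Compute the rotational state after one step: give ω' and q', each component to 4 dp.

(τ − ω×Iω)/I = (-1.2000, 1.3143, -0.8240)
new body rate ω' = (0.7040, -0.7949, -0.5659)
q⊗(0,ω) = (0.5208978, 0.5896474, -0.9461212, -0.4310866)
q + ½dt·q⊗(0,ω), renormalized = (0.9247, -0.2712, 0.2670, 0.0029)

ω' = (0.7040, -0.7949, -0.5659)
q' = (0.9247, -0.2712, 0.2670, 0.0029)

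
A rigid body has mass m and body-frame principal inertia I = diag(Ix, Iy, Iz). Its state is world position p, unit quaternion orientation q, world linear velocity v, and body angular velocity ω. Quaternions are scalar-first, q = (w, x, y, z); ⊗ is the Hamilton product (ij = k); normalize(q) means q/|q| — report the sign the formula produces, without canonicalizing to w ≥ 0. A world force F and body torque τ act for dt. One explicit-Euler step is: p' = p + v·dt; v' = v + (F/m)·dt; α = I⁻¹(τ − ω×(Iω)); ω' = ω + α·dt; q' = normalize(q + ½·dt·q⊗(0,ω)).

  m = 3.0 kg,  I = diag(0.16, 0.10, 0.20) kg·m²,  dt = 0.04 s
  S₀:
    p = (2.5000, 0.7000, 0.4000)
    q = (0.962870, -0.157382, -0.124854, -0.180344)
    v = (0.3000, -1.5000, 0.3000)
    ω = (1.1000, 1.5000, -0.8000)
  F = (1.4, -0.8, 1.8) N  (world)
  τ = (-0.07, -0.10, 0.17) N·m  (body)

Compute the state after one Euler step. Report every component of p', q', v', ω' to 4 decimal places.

p' = (2.5120, 0.6400, 0.4120)
q' = (0.9664, -0.1287, -0.1024, -0.1976)
v' = (0.3187, -1.5107, 0.3240)
ω' = (1.1125, 1.4459, -0.7462)

a = F/m = (0.4667, -0.2667, 0.6000)
new position p' = (2.5120, 0.6400, 0.4120)
v' = v + a·dt = (0.3187, -1.5107, 0.3240)
precession coupling ω×(Iω) = (-0.1200, 0.0352, -0.0990)
angular accel α = (0.3125, -1.3520, 1.3450)
ω + α·dt = (1.1125, 1.4459, -0.7462)
2q̇ = q⊗(0,ω) = (0.2161260, 1.4295562, 1.1200210, -0.8690296)
q + ½dt·q⊗(0,ω), renormalized = (0.9664, -0.1287, -0.1024, -0.1976)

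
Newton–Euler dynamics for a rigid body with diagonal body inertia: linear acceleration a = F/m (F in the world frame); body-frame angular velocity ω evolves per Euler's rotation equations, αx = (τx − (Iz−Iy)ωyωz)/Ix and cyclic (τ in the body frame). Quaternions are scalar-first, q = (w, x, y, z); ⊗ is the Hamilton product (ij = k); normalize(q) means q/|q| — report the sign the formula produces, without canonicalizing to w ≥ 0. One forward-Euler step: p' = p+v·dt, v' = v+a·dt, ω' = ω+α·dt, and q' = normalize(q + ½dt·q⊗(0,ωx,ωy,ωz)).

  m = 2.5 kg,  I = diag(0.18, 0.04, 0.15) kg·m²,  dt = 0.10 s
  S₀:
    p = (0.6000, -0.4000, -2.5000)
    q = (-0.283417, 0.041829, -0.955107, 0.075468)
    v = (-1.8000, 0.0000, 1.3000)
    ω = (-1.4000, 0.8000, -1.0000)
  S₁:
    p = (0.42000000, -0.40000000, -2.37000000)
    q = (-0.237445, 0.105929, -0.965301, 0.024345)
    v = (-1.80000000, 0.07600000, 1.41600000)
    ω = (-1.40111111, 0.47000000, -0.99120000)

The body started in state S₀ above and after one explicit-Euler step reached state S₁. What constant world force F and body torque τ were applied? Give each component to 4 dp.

F = (0.0000, 1.9000, 2.9000)
τ = (-0.0900, -0.0900, 0.1700)

Δv = v₁−v₀ = (0.00000000, 0.07600000, 0.11600000)
F = m·Δv/dt = (0.0000, 1.9000, 2.9000)
rate change Δω = (-0.00111111, -0.33000000, 0.00880000)
gyro term ω₀×Iω₀ = (-0.0880, 0.0420, 0.1568)
I·α + gyro = (-0.0900, -0.0900, 0.1700)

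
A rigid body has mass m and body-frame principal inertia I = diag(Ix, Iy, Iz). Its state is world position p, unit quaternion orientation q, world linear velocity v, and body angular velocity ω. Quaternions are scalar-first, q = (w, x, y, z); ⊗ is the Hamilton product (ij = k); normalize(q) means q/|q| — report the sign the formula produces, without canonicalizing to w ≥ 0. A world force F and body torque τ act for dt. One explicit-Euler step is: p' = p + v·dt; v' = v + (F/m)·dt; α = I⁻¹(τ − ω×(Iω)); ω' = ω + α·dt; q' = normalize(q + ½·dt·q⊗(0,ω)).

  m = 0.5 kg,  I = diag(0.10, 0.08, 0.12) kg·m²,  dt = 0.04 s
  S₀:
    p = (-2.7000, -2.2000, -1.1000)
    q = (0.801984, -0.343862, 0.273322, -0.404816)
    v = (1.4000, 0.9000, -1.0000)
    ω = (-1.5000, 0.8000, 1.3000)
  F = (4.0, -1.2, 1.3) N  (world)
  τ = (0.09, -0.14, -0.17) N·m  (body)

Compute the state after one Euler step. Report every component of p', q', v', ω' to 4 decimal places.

gyro term ω×Iω = (0.0416, 0.0390, 0.0240)
(τ − ω×Iω)/I = (0.4840, -2.2375, -1.6167)
ω' = ω + α·dt = (-1.4806, 0.7105, 1.2353)
2q̇ = q⊗(0,ω) = (-0.2081898, -0.5238046, 1.6958318, 1.1774726)
updated quaternion q' = (0.7971, -0.3540, 0.3070, -0.3809)
linear accel F/m = (8.0000, -2.4000, 2.6000)
p + v·dt = (-2.6440, -2.1640, -1.1400)
v + (F/m)dt = (1.7200, 0.8040, -0.8960)

p' = (-2.6440, -2.1640, -1.1400)
q' = (0.7971, -0.3540, 0.3070, -0.3809)
v' = (1.7200, 0.8040, -0.8960)
ω' = (-1.4806, 0.7105, 1.2353)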